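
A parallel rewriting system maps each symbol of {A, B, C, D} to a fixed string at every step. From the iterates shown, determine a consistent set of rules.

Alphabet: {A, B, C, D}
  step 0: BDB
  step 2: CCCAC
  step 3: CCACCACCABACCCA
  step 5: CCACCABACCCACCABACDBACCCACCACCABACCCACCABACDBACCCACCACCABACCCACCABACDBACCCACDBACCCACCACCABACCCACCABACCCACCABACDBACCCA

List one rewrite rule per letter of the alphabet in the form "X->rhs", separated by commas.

A->BAC, B->D, C->CCA, D->C

  step 2 ⇒ step 3: CCCAC ⇒ CCA·CCA·CCA·BAC·CCA
    A ↦ BAC
    C ↦ CCA
    B ↦ D  (constrained at step 0)
    D ↦ C  (constrained at step 0)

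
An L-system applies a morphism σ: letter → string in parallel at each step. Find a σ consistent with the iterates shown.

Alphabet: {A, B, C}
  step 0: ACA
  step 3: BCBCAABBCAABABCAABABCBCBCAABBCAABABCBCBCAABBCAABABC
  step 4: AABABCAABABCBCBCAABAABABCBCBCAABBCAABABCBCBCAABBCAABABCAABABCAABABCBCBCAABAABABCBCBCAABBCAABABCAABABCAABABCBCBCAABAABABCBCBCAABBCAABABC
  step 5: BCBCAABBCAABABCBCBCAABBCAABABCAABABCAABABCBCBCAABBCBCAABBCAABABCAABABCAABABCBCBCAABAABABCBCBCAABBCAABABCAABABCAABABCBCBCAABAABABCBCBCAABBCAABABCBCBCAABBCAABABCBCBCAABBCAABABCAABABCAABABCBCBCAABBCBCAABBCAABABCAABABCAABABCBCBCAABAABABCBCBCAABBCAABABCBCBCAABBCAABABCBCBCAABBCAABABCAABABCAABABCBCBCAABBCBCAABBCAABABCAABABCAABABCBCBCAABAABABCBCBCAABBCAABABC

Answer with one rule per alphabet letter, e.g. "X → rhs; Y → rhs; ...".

  step 4 ⇒ step 5: AABABCAABABCBCBCAABAABABCBCBCAABBCAABABCBCBCAABBCAABABCAABABCAABABCBCBCAABAABABCBCBCAABBCAABABCAABABCAABABCBCBCAABAABABCBCBCAABBCAABABC ⇒ BC·BC·AAB·BC·AAB·ABC·BC·BC·AAB·BC·AAB·ABC·AAB·ABC·AAB·ABC·BC·BC·AAB·BC·BC·AAB·BC·AAB·ABC·AAB·ABC·AAB·ABC·BC·BC·AAB·AAB·ABC·BC·BC·AAB·BC·AAB·ABC·AAB·ABC·AAB·ABC·BC·BC·AAB·AAB·ABC·BC·BC·AAB·BC·AAB·ABC·BC·BC·AAB·BC·AAB·ABC·BC·BC·AAB·BC·AAB·ABC·AAB·ABC·AAB·ABC·BC·BC·AAB·BC·BC·AAB·BC·AAB·ABC·AAB·ABC·AAB·ABC·BC·BC·AAB·AAB·ABC·BC·BC·AAB·BC·AAB·ABC·BC·BC·AAB·BC·AAB·ABC·BC·BC·AAB·BC·AAB·ABC·AAB·ABC·AAB·ABC·BC·BC·AAB·BC·BC·AAB·BC·AAB·ABC·AAB·ABC·AAB·ABC·BC·BC·AAB·AAB·ABC·BC·BC·AAB·BC·AAB·ABC
    A ↦ BC
    B ↦ AAB
    C ↦ ABC

A->BC, B->AAB, C->ABC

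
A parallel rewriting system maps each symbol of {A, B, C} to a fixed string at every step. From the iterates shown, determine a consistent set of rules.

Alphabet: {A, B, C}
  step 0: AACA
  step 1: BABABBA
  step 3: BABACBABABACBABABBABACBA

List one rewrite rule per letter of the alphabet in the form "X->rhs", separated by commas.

  step 0 ⇒ step 1: AACA ⇒ BA·BA·B·BA
    A ↦ BA
    C ↦ B
    B ↦ AC  (constrained at step 1)

A->BA, B->AC, C->B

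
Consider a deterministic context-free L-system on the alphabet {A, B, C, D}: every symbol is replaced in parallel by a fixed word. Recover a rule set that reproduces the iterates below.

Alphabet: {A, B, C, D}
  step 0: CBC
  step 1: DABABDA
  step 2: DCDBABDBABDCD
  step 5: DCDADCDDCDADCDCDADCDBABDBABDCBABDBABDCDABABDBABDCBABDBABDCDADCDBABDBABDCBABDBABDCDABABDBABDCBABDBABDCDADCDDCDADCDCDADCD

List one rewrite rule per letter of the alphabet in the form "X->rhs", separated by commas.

  step 1 ⇒ step 2: DABABDA ⇒ DC·D·BAB·D·BAB·DC·D
    A ↦ D
    B ↦ BAB
    D ↦ DC
  step 0 ⇒ step 1: CBC ⇒ DA·BAB·DA
    C ↦ DA

A->D, B->BAB, C->DA, D->DC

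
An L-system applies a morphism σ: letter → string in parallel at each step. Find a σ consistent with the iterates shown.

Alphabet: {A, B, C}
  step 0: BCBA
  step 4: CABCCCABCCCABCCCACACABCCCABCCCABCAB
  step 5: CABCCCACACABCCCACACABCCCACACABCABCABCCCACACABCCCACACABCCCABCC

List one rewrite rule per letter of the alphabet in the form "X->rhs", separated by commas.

  step 4 ⇒ step 5: CABCCCABCCCABCCCACACABCCCABCCCABCAB ⇒ CA·B·CC·CA·CA·CA·B·CC·CA·CA·CA·B·CC·CA·CA·CA·B·CA·B·CA·B·CC·CA·CA·CA·B·CC·CA·CA·CA·B·CC·CA·B·CC
    A ↦ B
    B ↦ CC
    C ↦ CA

A->B, B->CC, C->CA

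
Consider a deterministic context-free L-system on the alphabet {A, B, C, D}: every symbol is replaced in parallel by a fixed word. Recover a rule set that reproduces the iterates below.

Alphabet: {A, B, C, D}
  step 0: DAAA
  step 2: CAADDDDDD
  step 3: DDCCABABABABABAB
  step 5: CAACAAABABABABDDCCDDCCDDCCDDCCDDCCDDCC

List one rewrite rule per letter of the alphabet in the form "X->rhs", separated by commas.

  step 2 ⇒ step 3: CAADDDDDD ⇒ DD·C·C·AB·AB·AB·AB·AB·AB
    A ↦ C
    C ↦ DD
    D ↦ AB
    B ↦ AA  (constrained at step 3)

A->C, B->AA, C->DD, D->AB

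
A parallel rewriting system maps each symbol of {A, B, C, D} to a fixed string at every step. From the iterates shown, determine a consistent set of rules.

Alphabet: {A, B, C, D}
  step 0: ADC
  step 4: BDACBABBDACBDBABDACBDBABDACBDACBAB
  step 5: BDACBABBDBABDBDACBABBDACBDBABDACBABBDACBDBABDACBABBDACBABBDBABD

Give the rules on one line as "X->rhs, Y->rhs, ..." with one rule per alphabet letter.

A->BA, B->BD, C->B, D->AC

  step 4 ⇒ step 5: BDACBABBDACBDBABDACBDBABDACBDACBAB ⇒ BD·AC·BA·B·BD·BA·BD·BD·AC·BA·B·BD·AC·BD·BA·BD·AC·BA·B·BD·AC·BD·BA·BD·AC·BA·B·BD·AC·BA·B·BD·BA·BD
    A ↦ BA
    B ↦ BD
    C ↦ B
    D ↦ AC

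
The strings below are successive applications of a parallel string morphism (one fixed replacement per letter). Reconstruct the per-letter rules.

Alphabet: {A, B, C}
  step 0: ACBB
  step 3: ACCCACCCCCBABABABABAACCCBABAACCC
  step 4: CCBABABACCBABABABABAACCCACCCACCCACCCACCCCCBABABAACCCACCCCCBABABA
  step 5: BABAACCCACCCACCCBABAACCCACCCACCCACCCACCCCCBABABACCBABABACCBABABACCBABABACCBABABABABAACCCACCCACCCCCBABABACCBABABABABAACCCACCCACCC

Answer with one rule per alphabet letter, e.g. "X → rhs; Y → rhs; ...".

A->CC, B->AC, C->BA

  step 4 ⇒ step 5: CCBABABACCBABABABABAACCCACCCACCCACCCACCCCCBABABAACCCACCCCCBABABA ⇒ BA·BA·AC·CC·AC·CC·AC·CC·BA·BA·AC·CC·AC·CC·AC·CC·AC·CC·AC·CC·CC·BA·BA·BA·CC·BA·BA·BA·CC·BA·BA·BA·CC·BA·BA·BA·CC·BA·BA·BA·BA·BA·AC·CC·AC·CC·AC·CC·CC·BA·BA·BA·CC·BA·BA·BA·BA·BA·AC·CC·AC·CC·AC·CC
    A ↦ CC
    B ↦ AC
    C ↦ BA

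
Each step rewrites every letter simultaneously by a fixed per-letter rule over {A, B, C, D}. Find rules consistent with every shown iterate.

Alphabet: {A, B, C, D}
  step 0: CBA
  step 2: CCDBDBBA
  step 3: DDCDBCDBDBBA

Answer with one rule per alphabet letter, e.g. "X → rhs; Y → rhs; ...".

  step 2 ⇒ step 3: CCDBDBBA ⇒ D·D·C·DB·C·DB·DB·BA
    A ↦ BA
    B ↦ DB
    C ↦ D
    D ↦ C

A->BA, B->DB, C->D, D->C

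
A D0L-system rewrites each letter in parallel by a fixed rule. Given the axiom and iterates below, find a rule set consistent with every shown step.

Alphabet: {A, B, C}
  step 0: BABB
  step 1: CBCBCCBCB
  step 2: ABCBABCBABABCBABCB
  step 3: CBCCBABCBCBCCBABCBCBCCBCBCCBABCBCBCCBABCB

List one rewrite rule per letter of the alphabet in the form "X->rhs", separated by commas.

A->CBC, B->CB, C->AB

  step 2 ⇒ step 3: ABCBABCBABABCBABCB ⇒ CBC·CB·AB·CB·CBC·CB·AB·CB·CBC·CB·CBC·CB·AB·CB·CBC·CB·AB·CB
    A ↦ CBC
    B ↦ CB
    C ↦ AB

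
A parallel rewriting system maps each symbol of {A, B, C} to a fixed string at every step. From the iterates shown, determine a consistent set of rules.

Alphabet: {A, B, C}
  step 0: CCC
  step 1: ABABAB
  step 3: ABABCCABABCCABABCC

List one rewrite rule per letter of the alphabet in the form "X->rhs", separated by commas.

  step 0 ⇒ step 1: CCC ⇒ AB·AB·AB
    C ↦ AB
    A ↦ CC  (constrained at step 1)
    B ↦ A  (constrained at step 1)

A->CC, B->A, C->AB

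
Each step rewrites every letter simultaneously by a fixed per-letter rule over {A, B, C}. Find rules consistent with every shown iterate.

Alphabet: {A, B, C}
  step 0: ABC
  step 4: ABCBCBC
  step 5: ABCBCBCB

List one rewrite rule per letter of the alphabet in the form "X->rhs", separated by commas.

  step 4 ⇒ step 5: ABCBCBC ⇒ AB·C·B·C·B·C·B
    A ↦ AB
    B ↦ C
    C ↦ B

A->AB, B->C, C->B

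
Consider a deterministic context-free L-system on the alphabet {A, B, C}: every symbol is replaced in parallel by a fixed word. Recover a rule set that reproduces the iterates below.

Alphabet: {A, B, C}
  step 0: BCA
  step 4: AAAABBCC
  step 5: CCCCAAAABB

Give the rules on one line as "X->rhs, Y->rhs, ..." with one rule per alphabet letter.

  step 4 ⇒ step 5: AAAABBCC ⇒ C·C·C·C·AA·AA·B·B
    A ↦ C
    B ↦ AA
    C ↦ B

A->C, B->AA, C->B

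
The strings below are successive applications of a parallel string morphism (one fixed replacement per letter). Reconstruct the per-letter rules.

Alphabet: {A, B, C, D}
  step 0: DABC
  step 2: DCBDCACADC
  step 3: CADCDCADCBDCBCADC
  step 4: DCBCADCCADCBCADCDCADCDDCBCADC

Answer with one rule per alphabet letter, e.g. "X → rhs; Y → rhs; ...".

A->B, B->D, C->DC, D->CA

  step 3 ⇒ step 4: CADCDCADCBDCBCADC ⇒ DC·B·CA·DC·CA·DC·B·CA·DC·D·CA·DC·D·DC·B·CA·DC
    A ↦ B
    B ↦ D
    C ↦ DC
    D ↦ CA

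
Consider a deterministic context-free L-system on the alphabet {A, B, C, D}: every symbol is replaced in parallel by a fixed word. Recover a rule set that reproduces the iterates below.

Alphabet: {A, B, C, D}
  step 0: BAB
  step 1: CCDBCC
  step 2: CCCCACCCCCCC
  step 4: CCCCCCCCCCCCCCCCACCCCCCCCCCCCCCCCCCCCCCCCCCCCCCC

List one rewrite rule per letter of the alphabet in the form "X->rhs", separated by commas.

  step 1 ⇒ step 2: CCDBCC ⇒ CC·CC·AC·CC·CC·CC
    B ↦ CC
    C ↦ CC
    D ↦ AC
  step 0 ⇒ step 1: BAB ⇒ CC·DB·CC
    A ↦ DB

A->DB, B->CC, C->CC, D->AC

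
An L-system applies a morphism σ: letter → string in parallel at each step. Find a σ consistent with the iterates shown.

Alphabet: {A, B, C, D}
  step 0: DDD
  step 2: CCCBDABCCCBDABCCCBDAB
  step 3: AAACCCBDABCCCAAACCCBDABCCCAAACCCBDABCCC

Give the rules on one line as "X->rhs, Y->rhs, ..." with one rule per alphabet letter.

A->B, B->CCC, C->A, D->BDA

  step 2 ⇒ step 3: CCCBDABCCCBDABCCCBDAB ⇒ A·A·A·CCC·BDA·B·CCC·A·A·A·CCC·BDA·B·CCC·A·A·A·CCC·BDA·B·CCC
    A ↦ B
    B ↦ CCC
    C ↦ A
    D ↦ BDA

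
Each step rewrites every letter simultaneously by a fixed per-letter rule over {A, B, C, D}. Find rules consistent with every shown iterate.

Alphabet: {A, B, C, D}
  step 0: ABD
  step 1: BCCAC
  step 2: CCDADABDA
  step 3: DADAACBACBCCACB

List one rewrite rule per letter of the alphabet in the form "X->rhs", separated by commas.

  step 2 ⇒ step 3: CCDADABDA ⇒ DA·DA·AC·B·AC·B·CC·AC·B
    A ↦ B
    B ↦ CC
    C ↦ DA
    D ↦ AC

A->B, B->CC, C->DA, D->AC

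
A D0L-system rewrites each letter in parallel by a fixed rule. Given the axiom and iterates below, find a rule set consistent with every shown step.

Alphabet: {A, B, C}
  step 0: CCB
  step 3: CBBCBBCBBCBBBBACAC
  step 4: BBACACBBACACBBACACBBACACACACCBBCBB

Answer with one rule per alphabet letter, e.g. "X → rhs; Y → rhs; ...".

A->C, B->AC, C->BB

  step 3 ⇒ step 4: CBBCBBCBBCBBBBACAC ⇒ BB·AC·AC·BB·AC·AC·BB·AC·AC·BB·AC·AC·AC·AC·C·BB·C·BB
    A ↦ C
    B ↦ AC
    C ↦ BB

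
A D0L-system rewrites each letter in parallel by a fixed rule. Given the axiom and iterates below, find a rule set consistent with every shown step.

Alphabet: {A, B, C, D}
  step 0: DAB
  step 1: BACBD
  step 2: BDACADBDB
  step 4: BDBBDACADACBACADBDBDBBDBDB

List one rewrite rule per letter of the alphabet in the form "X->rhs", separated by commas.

A->AC, B->BD, C->AD, D->B

  step 1 ⇒ step 2: BACBD ⇒ BD·AC·AD·BD·B
    A ↦ AC
    B ↦ BD
    C ↦ AD
    D ↦ B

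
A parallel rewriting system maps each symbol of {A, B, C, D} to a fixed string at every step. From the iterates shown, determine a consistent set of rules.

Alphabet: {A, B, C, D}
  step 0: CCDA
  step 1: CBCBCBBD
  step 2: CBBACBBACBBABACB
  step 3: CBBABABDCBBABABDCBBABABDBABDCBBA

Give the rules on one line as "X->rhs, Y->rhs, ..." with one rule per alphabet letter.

A->BD, B->BA, C->CB, D->CB

  step 2 ⇒ step 3: CBBACBBACBBABACB ⇒ CB·BA·BA·BD·CB·BA·BA·BD·CB·BA·BA·BD·BA·BD·CB·BA
    A ↦ BD
    B ↦ BA
    C ↦ CB
  step 0 ⇒ step 1: CCDA ⇒ CB·CB·CB·BD
    D ↦ CB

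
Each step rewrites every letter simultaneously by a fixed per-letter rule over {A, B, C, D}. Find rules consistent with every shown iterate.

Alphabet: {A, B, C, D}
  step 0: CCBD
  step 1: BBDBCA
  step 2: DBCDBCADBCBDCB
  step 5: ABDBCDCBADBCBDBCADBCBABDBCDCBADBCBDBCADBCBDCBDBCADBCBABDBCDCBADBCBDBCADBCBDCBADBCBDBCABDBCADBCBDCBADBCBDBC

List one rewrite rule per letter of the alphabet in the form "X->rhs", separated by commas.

A->DCB, B->DBC, C->B, D->A

  step 1 ⇒ step 2: BBDBCA ⇒ DBC·DBC·A·DBC·B·DCB
    A ↦ DCB
    B ↦ DBC
    C ↦ B
    D ↦ A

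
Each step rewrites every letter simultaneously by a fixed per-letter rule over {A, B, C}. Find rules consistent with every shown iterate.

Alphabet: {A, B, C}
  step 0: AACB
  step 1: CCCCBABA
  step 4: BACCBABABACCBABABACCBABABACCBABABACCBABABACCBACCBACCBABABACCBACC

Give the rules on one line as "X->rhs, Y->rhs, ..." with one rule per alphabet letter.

  step 0 ⇒ step 1: AACB ⇒ CC·CC·BA·BA
    A ↦ CC
    B ↦ BA
    C ↦ BA

A->CC, B->BA, C->BA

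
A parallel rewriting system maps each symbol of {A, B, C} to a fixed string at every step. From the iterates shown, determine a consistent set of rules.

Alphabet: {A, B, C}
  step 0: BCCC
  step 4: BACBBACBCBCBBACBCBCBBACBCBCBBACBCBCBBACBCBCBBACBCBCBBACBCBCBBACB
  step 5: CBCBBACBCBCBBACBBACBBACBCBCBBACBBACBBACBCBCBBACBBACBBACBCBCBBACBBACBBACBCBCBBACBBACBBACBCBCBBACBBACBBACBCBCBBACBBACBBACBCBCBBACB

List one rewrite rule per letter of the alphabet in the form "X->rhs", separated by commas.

A->CB, B->CB, C->BA

  step 4 ⇒ step 5: BACBBACBCBCBBACBCBCBBACBCBCBBACBCBCBBACBCBCBBACBCBCBBACBCBCBBACB ⇒ CB·CB·BA·CB·CB·CB·BA·CB·BA·CB·BA·CB·CB·CB·BA·CB·BA·CB·BA·CB·CB·CB·BA·CB·BA·CB·BA·CB·CB·CB·BA·CB·BA·CB·BA·CB·CB·CB·BA·CB·BA·CB·BA·CB·CB·CB·BA·CB·BA·CB·BA·CB·CB·CB·BA·CB·BA·CB·BA·CB·CB·CB·BA·CB
    A ↦ CB
    B ↦ CB
    C ↦ BA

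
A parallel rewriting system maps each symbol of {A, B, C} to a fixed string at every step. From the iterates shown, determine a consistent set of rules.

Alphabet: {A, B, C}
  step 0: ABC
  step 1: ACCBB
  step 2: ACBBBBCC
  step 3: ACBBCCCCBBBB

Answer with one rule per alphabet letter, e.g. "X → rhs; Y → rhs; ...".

  step 2 ⇒ step 3: ACBBBBCC ⇒ AC·BB·C·C·C·C·BB·BB
    A ↦ AC
    B ↦ C
    C ↦ BB

A->AC, B->C, C->BB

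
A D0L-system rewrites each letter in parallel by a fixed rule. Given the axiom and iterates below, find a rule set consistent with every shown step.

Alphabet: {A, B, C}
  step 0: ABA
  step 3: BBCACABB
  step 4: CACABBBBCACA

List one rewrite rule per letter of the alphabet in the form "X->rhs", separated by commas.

  step 3 ⇒ step 4: BBCACABB ⇒ CA·CA·B·B·B·B·CA·CA
    A ↦ B
    B ↦ CA
    C ↦ B

A->B, B->CA, C->B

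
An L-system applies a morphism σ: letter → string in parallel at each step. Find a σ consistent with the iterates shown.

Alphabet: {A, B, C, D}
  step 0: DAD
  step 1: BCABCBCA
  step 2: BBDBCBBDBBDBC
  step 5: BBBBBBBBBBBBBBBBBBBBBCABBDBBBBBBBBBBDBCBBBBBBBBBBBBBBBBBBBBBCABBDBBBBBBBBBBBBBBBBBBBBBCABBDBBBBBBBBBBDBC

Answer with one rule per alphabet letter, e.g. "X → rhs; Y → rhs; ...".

  step 1 ⇒ step 2: BCABCBCA ⇒ BB·D·BC·BB·D·BB·D·BC
    A ↦ BC
    B ↦ BB
    C ↦ D
  step 0 ⇒ step 1: DAD ⇒ BCA·BC·BCA
    D ↦ BCA

A->BC, B->BB, C->D, D->BCA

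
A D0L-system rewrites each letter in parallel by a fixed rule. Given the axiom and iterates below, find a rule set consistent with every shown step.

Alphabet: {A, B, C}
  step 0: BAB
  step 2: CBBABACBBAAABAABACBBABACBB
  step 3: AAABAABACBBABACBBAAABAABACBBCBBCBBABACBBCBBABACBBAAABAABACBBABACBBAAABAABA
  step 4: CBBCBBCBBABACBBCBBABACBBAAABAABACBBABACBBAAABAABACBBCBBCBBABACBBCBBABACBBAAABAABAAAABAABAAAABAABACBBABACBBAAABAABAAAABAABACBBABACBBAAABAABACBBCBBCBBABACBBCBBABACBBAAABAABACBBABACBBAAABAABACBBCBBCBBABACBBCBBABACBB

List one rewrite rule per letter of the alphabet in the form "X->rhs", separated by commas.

A->CBB, B->ABA, C->AA

  step 3 ⇒ step 4: AAABAABACBBABACBBAAABAABACBBCBBCBBABACBBCBBABACBBAAABAABACBBABACBBAAABAABA ⇒ CBB·CBB·CBB·ABA·CBB·CBB·ABA·CBB·AA·ABA·ABA·CBB·ABA·CBB·AA·ABA·ABA·CBB·CBB·CBB·ABA·CBB·CBB·ABA·CBB·AA·ABA·ABA·AA·ABA·ABA·AA·ABA·ABA·CBB·ABA·CBB·AA·ABA·ABA·AA·ABA·ABA·CBB·ABA·CBB·AA·ABA·ABA·CBB·CBB·CBB·ABA·CBB·CBB·ABA·CBB·AA·ABA·ABA·CBB·ABA·CBB·AA·ABA·ABA·CBB·CBB·CBB·ABA·CBB·CBB·ABA·CBB
    A ↦ CBB
    B ↦ ABA
    C ↦ AA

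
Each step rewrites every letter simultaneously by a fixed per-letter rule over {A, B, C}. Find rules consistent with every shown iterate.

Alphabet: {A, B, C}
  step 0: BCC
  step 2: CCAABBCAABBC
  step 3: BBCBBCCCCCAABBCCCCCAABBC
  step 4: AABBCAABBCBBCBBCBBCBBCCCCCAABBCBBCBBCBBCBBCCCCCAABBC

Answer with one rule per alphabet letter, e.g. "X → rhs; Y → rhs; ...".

A->CC, B->A, C->BBC

  step 3 ⇒ step 4: BBCBBCCCCCAABBCCCCCAABBC ⇒ A·A·BBC·A·A·BBC·BBC·BBC·BBC·BBC·CC·CC·A·A·BBC·BBC·BBC·BBC·BBC·CC·CC·A·A·BBC
    A ↦ CC
    B ↦ A
    C ↦ BBC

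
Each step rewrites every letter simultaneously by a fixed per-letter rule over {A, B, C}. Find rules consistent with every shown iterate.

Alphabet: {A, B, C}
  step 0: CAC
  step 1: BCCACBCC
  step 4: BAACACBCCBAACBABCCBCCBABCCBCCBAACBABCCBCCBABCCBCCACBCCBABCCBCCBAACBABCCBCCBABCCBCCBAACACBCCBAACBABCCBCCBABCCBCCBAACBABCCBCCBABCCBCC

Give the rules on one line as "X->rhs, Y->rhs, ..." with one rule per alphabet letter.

A->AC, B->BA, C->BCC

  step 0 ⇒ step 1: CAC ⇒ BCC·AC·BCC
    A ↦ AC
    C ↦ BCC
    B ↦ BA  (constrained at step 1)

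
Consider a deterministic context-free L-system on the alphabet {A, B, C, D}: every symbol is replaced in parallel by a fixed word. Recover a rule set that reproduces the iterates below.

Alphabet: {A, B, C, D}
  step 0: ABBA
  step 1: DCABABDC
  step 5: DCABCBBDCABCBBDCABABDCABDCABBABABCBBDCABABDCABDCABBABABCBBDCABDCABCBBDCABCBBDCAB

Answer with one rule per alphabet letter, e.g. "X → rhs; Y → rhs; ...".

A->DC, B->AB, C->B, D->CB

  step 0 ⇒ step 1: ABBA ⇒ DC·AB·AB·DC
    A ↦ DC
    B ↦ AB
    C ↦ B  (constrained at step 1)
    D ↦ CB  (constrained at step 1)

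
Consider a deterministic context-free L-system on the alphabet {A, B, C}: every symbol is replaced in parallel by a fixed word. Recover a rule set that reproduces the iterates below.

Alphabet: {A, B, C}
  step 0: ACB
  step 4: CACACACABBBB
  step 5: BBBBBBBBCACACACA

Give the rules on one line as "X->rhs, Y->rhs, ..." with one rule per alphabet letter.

  step 4 ⇒ step 5: CACACACABBBB ⇒ B·B·B·B·B·B·B·B·CA·CA·CA·CA
    A ↦ B
    B ↦ CA
    C ↦ B

A->B, B->CA, C->B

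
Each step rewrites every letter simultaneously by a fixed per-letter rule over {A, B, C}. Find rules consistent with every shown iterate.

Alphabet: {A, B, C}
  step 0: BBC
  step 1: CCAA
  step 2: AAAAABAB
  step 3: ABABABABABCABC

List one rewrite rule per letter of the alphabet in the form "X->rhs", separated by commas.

A->AB, B->C, C->AA

  step 2 ⇒ step 3: AAAAABAB ⇒ AB·AB·AB·AB·AB·C·AB·C
    A ↦ AB
    B ↦ C
  step 0 ⇒ step 1: BBC ⇒ C·C·AA
    C ↦ AA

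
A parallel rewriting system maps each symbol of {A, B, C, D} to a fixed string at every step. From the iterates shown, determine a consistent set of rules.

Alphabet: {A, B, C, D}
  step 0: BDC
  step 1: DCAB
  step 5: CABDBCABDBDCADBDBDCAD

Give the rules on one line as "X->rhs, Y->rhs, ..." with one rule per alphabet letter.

A->DB, B->D, C->B, D->CA

  step 0 ⇒ step 1: BDC ⇒ D·CA·B
    B ↦ D
    C ↦ B
    D ↦ CA
    A ↦ DB  (constrained at step 1)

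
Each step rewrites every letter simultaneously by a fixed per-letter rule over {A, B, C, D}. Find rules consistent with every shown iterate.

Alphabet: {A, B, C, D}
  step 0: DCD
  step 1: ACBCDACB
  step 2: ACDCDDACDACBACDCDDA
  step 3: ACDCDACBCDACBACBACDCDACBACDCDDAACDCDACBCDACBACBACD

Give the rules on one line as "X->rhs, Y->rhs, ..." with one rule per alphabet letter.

A->ACD, B->DA, C->CD, D->ACB

  step 2 ⇒ step 3: ACDCDDACDACBACDCDDA ⇒ ACD·CD·ACB·CD·ACB·ACB·ACD·CD·ACB·ACD·CD·DA·ACD·CD·ACB·CD·ACB·ACB·ACD
    A ↦ ACD
    B ↦ DA
    C ↦ CD
    D ↦ ACB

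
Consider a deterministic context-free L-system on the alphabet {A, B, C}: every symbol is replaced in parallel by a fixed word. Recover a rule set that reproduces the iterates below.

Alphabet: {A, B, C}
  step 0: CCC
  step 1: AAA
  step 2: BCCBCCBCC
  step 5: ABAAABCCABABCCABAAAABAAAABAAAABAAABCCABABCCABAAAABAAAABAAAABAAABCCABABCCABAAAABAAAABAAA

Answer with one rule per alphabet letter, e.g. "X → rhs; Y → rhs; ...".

A->BCC, B->ABA, C->A

  step 1 ⇒ step 2: AAA ⇒ BCC·BCC·BCC
    A ↦ BCC
    B ↦ ABA  (constrained at step 2)
  step 0 ⇒ step 1: CCC ⇒ A·A·A
    C ↦ A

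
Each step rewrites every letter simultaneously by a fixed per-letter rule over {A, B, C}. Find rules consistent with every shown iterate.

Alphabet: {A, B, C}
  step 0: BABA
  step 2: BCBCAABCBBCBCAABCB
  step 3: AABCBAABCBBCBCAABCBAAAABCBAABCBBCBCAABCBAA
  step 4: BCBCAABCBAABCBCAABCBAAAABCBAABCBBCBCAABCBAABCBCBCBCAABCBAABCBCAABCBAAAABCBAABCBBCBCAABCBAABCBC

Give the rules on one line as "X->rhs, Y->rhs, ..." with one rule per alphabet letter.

A->BC, B->AA, C->BCB

  step 3 ⇒ step 4: AABCBAABCBBCBCAABCBAAAABCBAABCBBCBCAABCBAA ⇒ BC·BC·AA·BCB·AA·BC·BC·AA·BCB·AA·AA·BCB·AA·BCB·BC·BC·AA·BCB·AA·BC·BC·BC·BC·AA·BCB·AA·BC·BC·AA·BCB·AA·AA·BCB·AA·BCB·BC·BC·AA·BCB·AA·BC·BC
    A ↦ BC
    B ↦ AA
    C ↦ BCB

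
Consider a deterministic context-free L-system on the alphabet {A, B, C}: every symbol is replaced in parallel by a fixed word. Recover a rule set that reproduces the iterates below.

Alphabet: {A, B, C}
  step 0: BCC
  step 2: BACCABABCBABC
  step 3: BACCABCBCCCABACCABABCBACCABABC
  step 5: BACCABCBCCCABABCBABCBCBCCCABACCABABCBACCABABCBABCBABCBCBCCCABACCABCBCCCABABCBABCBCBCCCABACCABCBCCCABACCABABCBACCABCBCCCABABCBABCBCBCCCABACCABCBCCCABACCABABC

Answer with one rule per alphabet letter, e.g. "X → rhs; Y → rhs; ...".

  step 2 ⇒ step 3: BACCABABCBABC ⇒ BA·CCA·BC·BC·CCA·BA·CCA·BA·BC·BA·CCA·BA·BC
    A ↦ CCA
    B ↦ BA
    C ↦ BC

A->CCA, B->BA, C->BC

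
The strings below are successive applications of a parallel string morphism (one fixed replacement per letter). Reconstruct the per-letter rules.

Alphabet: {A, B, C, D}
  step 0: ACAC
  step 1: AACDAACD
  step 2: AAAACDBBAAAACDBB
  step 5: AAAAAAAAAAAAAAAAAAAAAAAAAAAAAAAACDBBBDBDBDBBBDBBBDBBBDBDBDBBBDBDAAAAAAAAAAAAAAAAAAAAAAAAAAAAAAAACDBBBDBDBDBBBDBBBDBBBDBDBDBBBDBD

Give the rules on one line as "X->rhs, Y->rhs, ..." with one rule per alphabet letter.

  step 1 ⇒ step 2: AACDAACD ⇒ AA·AA·CD·BB·AA·AA·CD·BB
    A ↦ AA
    C ↦ CD
    D ↦ BB
    B ↦ BD  (constrained at step 2)

A->AA, B->BD, C->CD, D->BB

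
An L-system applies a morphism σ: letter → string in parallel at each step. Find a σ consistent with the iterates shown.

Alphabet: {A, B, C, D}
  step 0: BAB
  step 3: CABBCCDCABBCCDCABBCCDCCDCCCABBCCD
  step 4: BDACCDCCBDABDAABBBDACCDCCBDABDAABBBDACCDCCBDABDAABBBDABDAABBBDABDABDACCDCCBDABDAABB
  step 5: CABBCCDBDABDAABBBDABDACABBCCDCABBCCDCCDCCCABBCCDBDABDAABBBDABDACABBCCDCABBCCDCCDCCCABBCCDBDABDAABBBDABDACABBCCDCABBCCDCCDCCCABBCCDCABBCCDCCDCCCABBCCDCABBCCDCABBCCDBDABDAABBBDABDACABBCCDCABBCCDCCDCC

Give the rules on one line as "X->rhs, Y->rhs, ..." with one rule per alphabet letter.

  step 4 ⇒ step 5: BDACCDCCBDABDAABBBDACCDCCBDABDAABBBDACCDCCBDABDAABBBDABDAABBBDABDABDACCDCCBDABDAABB ⇒ C·ABB·CCD·BDA·BDA·ABB·BDA·BDA·C·ABB·CCD·C·ABB·CCD·CCD·C·C·C·ABB·CCD·BDA·BDA·ABB·BDA·BDA·C·ABB·CCD·C·ABB·CCD·CCD·C·C·C·ABB·CCD·BDA·BDA·ABB·BDA·BDA·C·ABB·CCD·C·ABB·CCD·CCD·C·C·C·ABB·CCD·C·ABB·CCD·CCD·C·C·C·ABB·CCD·C·ABB·CCD·C·ABB·CCD·BDA·BDA·ABB·BDA·BDA·C·ABB·CCD·C·ABB·CCD·CCD·C·C
    A ↦ CCD
    B ↦ C
    C ↦ BDA
    D ↦ ABB

A->CCD, B->C, C->BDA, D->ABB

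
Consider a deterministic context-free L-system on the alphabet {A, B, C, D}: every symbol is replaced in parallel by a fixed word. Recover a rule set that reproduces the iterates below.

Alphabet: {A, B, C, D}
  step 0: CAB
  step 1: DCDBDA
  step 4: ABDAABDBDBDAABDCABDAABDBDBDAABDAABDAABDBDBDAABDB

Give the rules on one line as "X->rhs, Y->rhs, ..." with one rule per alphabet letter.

A->DB, B->DA, C->DC, D->AB

  step 0 ⇒ step 1: CAB ⇒ DC·DB·DA
    A ↦ DB
    B ↦ DA
    C ↦ DC
    D ↦ AB  (constrained at step 1)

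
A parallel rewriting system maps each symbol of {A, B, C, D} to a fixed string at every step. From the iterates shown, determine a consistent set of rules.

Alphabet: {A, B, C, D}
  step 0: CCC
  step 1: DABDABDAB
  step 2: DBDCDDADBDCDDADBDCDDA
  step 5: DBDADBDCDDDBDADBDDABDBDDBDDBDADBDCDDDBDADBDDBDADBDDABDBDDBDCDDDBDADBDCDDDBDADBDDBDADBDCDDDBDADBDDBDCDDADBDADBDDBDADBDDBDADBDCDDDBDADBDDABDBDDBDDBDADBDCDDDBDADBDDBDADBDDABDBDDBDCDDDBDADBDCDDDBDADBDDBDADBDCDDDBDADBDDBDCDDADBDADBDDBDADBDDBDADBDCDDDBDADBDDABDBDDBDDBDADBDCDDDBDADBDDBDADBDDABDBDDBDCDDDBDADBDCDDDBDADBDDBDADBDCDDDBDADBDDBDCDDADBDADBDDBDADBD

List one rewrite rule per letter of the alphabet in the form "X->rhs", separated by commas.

  step 1 ⇒ step 2: DABDABDAB ⇒ DBD·CDD·A·DBD·CDD·A·DBD·CDD·A
    A ↦ CDD
    B ↦ A
    D ↦ DBD
  step 0 ⇒ step 1: CCC ⇒ DAB·DAB·DAB
    C ↦ DAB

A->CDD, B->A, C->DAB, D->DBD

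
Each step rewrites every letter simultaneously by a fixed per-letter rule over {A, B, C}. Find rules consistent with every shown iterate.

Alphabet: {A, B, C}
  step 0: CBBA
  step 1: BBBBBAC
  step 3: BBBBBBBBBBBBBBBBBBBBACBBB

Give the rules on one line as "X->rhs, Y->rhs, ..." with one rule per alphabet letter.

A->AC, B->BB, C->B

  step 0 ⇒ step 1: CBBA ⇒ B·BB·BB·AC
    A ↦ AC
    B ↦ BB
    C ↦ B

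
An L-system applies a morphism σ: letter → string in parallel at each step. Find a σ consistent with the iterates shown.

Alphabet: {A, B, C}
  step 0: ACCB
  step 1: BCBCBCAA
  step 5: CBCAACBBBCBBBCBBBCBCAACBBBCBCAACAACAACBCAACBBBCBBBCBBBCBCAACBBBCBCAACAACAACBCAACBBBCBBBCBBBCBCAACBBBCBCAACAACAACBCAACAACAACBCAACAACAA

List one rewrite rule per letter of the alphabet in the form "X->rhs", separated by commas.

A->B, B->CAA, C->CB

  step 0 ⇒ step 1: ACCB ⇒ B·CB·CB·CAA
    A ↦ B
    B ↦ CAA
    C ↦ CB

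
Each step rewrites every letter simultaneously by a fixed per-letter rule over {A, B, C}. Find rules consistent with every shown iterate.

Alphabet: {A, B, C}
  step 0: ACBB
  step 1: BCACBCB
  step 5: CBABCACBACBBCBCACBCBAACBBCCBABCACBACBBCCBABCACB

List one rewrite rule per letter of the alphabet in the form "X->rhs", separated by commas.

  step 0 ⇒ step 1: ACBB ⇒ BC·A·CB·CB
    A ↦ BC
    B ↦ CB
    C ↦ A

A->BC, B->CB, C->A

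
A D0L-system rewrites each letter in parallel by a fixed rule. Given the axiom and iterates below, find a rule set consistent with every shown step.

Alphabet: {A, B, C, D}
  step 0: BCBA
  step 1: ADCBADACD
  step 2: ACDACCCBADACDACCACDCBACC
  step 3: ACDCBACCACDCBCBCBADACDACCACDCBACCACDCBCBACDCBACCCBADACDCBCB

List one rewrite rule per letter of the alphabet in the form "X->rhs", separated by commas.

  step 2 ⇒ step 3: ACDACCCBADACDACCACDCBACC ⇒ ACD·CB·ACC·ACD·CB·CB·CB·AD·ACD·ACC·ACD·CB·ACC·ACD·CB·CB·ACD·CB·ACC·CB·AD·ACD·CB·CB
    A ↦ ACD
    B ↦ AD
    C ↦ CB
    D ↦ ACC

A->ACD, B->AD, C->CB, D->ACC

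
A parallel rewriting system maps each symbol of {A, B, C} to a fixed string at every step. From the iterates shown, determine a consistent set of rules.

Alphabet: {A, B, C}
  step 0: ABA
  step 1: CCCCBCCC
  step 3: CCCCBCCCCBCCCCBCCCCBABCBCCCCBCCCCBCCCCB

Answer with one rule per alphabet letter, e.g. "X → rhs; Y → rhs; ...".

A->CCC, B->CB, C->AB

  step 0 ⇒ step 1: ABA ⇒ CCC·CB·CCC
    A ↦ CCC
    B ↦ CB
    C ↦ AB  (constrained at step 1)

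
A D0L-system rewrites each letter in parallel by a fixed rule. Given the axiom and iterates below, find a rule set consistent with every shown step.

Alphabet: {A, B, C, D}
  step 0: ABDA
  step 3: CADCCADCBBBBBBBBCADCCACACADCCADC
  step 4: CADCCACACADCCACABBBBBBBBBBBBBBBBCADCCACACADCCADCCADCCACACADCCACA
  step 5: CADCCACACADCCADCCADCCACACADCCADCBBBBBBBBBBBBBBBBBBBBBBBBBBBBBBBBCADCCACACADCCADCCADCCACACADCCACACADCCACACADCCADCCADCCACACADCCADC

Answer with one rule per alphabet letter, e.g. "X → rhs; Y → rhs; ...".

  step 4 ⇒ step 5: CADCCACACADCCACABBBBBBBBBBBBBBBBCADCCACACADCCADCCADCCACACADCCACA ⇒ CA·DC·CA·CA·CA·DC·CA·DC·CA·DC·CA·CA·CA·DC·CA·DC·BB·BB·BB·BB·BB·BB·BB·BB·BB·BB·BB·BB·BB·BB·BB·BB·CA·DC·CA·CA·CA·DC·CA·DC·CA·DC·CA·CA·CA·DC·CA·CA·CA·DC·CA·CA·CA·DC·CA·DC·CA·DC·CA·CA·CA·DC·CA·DC
    A ↦ DC
    B ↦ BB
    C ↦ CA
    D ↦ CA

A->DC, B->BB, C->CA, D->CA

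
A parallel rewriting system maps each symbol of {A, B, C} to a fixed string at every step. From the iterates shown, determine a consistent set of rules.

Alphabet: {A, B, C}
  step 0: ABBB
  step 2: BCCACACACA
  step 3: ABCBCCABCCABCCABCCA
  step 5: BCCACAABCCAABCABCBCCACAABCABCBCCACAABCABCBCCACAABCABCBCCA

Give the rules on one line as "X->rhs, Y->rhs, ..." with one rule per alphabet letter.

A->CA, B->A, C->BC

  step 2 ⇒ step 3: BCCACACACA ⇒ A·BC·BC·CA·BC·CA·BC·CA·BC·CA
    A ↦ CA
    B ↦ A
    C ↦ BC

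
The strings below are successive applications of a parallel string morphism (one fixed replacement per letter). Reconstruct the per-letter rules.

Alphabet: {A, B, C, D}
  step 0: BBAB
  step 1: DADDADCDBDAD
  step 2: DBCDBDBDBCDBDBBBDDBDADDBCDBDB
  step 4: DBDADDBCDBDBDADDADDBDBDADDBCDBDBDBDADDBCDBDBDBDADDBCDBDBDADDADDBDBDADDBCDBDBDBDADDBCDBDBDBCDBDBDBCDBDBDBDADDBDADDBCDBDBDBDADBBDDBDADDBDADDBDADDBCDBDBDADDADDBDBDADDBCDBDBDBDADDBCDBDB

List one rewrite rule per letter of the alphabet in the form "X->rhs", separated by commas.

  step 1 ⇒ step 2: DADDADCDBDAD ⇒ DB·CDB·DB·DB·CDB·DB·BBD·DB·DAD·DB·CDB·DB
    A ↦ CDB
    B ↦ DAD
    C ↦ BBD
    D ↦ DB

A->CDB, B->DAD, C->BBD, D->DB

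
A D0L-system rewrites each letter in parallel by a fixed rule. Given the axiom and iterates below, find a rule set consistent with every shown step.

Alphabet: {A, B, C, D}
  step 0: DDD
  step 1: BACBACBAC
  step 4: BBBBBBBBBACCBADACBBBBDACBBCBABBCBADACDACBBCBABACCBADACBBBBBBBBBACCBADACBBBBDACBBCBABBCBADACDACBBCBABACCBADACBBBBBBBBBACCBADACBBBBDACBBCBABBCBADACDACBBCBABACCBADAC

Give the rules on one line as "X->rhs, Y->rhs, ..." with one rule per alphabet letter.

A->CBA, B->BB, C->DAC, D->BAC

  step 0 ⇒ step 1: DDD ⇒ BAC·BAC·BAC
    D ↦ BAC
    A ↦ CBA  (constrained at step 1)
    B ↦ BB  (constrained at step 1)
    C ↦ DAC  (constrained at step 1)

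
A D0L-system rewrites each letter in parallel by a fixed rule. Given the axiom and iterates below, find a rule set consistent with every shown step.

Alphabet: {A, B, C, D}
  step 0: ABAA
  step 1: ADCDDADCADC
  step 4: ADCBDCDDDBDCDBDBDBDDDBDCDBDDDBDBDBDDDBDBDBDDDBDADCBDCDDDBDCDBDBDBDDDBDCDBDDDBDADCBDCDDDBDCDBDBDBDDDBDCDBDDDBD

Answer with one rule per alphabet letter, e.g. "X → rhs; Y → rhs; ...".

  step 0 ⇒ step 1: ABAA ⇒ ADC·DD·ADC·ADC
    A ↦ ADC
    B ↦ DD
    C ↦ CD  (constrained at step 1)
    D ↦ BD  (constrained at step 1)

A->ADC, B->DD, C->CD, D->BD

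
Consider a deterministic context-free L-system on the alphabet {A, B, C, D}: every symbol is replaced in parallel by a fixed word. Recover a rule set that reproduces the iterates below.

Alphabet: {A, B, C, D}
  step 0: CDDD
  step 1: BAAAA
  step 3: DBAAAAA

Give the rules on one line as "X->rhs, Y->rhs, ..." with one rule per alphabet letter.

  step 0 ⇒ step 1: CDDD ⇒ BA·A·A·A
    C ↦ BA
    D ↦ A
    A ↦ D  (constrained at step 1)
    B ↦ AC  (constrained at step 1)

A->D, B->AC, C->BA, D->A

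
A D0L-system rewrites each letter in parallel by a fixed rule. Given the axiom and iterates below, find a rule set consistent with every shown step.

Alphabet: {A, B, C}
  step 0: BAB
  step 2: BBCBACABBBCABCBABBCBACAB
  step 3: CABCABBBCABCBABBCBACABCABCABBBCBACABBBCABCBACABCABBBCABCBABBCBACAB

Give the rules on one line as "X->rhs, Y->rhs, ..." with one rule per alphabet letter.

A->CBA, B->CAB, C->BB

  step 2 ⇒ step 3: BBCBACABBBCABCBABBCBACAB ⇒ CAB·CAB·BB·CAB·CBA·BB·CBA·CAB·CAB·CAB·BB·CBA·CAB·BB·CAB·CBA·CAB·CAB·BB·CAB·CBA·BB·CBA·CAB
    A ↦ CBA
    B ↦ CAB
    C ↦ BB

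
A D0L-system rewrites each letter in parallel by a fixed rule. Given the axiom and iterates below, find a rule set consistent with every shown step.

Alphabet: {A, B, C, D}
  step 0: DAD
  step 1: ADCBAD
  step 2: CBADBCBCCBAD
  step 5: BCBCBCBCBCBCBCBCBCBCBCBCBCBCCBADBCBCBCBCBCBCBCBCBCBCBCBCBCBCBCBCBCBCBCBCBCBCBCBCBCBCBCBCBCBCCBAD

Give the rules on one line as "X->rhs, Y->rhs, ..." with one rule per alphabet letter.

  step 1 ⇒ step 2: ADCBAD ⇒ CB·AD·BC·BC·CB·AD
    A ↦ CB
    B ↦ BC
    C ↦ BC
    D ↦ AD

A->CB, B->BC, C->BC, D->AD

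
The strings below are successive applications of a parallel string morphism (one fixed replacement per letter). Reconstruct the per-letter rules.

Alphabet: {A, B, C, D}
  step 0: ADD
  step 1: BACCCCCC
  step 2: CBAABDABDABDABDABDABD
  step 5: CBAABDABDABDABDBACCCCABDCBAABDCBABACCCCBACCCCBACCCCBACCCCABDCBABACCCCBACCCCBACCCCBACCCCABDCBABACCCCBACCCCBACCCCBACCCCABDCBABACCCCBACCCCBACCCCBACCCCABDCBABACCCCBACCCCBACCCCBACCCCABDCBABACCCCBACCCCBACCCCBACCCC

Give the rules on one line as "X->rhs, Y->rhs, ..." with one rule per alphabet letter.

  step 1 ⇒ step 2: BACCCCCC ⇒ C·BA·ABD·ABD·ABD·ABD·ABD·ABD
    A ↦ BA
    B ↦ C
    C ↦ ABD
  step 0 ⇒ step 1: ADD ⇒ BA·CCC·CCC
    D ↦ CCC

A->BA, B->C, C->ABD, D->CCC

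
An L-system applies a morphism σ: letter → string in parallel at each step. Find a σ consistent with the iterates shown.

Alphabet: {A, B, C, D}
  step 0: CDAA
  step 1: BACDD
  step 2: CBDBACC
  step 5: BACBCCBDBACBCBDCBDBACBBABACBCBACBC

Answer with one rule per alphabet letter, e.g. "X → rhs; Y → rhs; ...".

  step 1 ⇒ step 2: BACDD ⇒ CB·D·BA·C·C
    A ↦ D
    B ↦ CB
    C ↦ BA
    D ↦ C

A->D, B->CB, C->BA, D->C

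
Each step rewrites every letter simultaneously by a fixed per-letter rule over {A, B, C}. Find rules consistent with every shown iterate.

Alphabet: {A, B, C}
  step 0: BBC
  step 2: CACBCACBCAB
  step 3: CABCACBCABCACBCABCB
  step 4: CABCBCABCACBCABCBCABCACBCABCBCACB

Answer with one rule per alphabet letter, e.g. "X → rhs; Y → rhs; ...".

  step 3 ⇒ step 4: CABCACBCABCACBCABCB ⇒ CA·B·CB·CA·B·CA·CB·CA·B·CB·CA·B·CA·CB·CA·B·CB·CA·CB
    A ↦ B
    B ↦ CB
    C ↦ CA

A->B, B->CB, C->CA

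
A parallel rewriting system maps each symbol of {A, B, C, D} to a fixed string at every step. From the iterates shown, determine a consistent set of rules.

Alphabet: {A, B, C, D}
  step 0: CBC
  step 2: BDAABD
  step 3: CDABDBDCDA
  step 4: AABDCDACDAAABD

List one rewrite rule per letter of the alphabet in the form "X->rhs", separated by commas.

A->BD, B->CD, C->A, D->A

  step 3 ⇒ step 4: CDABDBDCDA ⇒ A·A·BD·CD·A·CD·A·A·A·BD
    A ↦ BD
    B ↦ CD
    C ↦ A
    D ↦ A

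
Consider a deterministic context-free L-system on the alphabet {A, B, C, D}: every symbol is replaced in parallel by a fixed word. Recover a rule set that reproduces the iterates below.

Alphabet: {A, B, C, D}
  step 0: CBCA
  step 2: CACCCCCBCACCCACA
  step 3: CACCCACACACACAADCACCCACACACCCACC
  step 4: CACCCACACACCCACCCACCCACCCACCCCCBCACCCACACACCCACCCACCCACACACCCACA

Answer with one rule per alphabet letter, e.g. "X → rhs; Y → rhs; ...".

  step 3 ⇒ step 4: CACCCACACACACAADCACCCACACACCCACC ⇒ CA·CC·CA·CA·CA·CC·CA·CC·CA·CC·CA·CC·CA·CC·CC·CB·CA·CC·CA·CA·CA·CC·CA·CC·CA·CC·CA·CA·CA·CC·CA·CA
    A ↦ CC
    C ↦ CA
    D ↦ CB
  step 2 ⇒ step 3: CACCCCCBCACCCACA ⇒ CA·CC·CA·CA·CA·CA·CA·AD·CA·CC·CA·CA·CA·CC·CA·CC
    B ↦ AD

A->CC, B->AD, C->CA, D->CB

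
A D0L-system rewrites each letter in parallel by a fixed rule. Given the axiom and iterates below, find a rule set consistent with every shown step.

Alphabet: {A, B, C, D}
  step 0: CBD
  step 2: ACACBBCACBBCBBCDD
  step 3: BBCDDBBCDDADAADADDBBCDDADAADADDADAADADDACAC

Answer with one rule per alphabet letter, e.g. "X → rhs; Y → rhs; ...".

A->BBC, B->ADA, C->DD, D->AC

  step 2 ⇒ step 3: ACACBBCACBBCBBCDD ⇒ BBC·DD·BBC·DD·ADA·ADA·DD·BBC·DD·ADA·ADA·DD·ADA·ADA·DD·AC·AC
    A ↦ BBC
    B ↦ ADA
    C ↦ DD
    D ↦ AC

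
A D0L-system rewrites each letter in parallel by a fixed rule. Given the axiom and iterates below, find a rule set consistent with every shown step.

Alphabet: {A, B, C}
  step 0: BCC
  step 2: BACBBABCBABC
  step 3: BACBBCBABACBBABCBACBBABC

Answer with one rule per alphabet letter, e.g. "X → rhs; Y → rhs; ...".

A->CB, B->BA, C->BC

  step 2 ⇒ step 3: BACBBABCBABC ⇒ BA·CB·BC·BA·BA·CB·BA·BC·BA·CB·BA·BC
    A ↦ CB
    B ↦ BA
    C ↦ BC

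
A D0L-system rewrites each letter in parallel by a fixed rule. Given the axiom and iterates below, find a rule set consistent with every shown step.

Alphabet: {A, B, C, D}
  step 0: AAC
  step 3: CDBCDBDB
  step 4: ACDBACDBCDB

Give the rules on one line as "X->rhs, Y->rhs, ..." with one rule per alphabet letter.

A->B, B->DB, C->A, D->C

  step 3 ⇒ step 4: CDBCDBDB ⇒ A·C·DB·A·C·DB·C·DB
    B ↦ DB
    C ↦ A
    D ↦ C
    A ↦ B  (constrained at step 0)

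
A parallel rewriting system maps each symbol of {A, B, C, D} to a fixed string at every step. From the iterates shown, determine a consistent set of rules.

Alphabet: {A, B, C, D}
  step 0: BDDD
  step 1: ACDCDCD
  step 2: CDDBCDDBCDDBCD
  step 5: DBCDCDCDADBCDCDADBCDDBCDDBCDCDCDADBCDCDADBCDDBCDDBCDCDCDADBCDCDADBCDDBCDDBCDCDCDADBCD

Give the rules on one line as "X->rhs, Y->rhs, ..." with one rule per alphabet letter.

  step 1 ⇒ step 2: ACDCDCD ⇒ CD·DB·CD·DB·CD·DB·CD
    A ↦ CD
    C ↦ DB
    D ↦ CD
  step 0 ⇒ step 1: BDDD ⇒ A·CD·CD·CD
    B ↦ A

A->CD, B->A, C->DB, D->CD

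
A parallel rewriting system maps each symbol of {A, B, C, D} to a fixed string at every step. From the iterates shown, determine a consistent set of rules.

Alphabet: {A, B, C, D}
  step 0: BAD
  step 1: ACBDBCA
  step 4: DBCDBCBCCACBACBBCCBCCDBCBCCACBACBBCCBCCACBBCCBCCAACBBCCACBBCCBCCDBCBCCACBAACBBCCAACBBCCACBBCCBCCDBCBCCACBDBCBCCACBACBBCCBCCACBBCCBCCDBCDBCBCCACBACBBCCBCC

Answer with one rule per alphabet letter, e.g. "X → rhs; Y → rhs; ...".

A->DBC, B->ACB, C->BCC, D->A

  step 0 ⇒ step 1: BAD ⇒ ACB·DBC·A
    A ↦ DBC
    B ↦ ACB
    D ↦ A
    C ↦ BCC  (constrained at step 1)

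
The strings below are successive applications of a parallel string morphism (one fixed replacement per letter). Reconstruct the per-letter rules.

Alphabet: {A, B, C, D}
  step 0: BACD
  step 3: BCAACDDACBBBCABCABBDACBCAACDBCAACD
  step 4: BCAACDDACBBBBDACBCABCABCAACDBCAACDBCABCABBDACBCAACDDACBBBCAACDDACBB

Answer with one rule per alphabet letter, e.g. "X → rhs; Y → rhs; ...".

  step 3 ⇒ step 4: BCAACDDACBBBCABCABBDACBCAACDBCAACD ⇒ BCA·AC·D·D·AC·BB·BB·D·AC·BCA·BCA·BCA·AC·D·BCA·AC·D·BCA·BCA·BB·D·AC·BCA·AC·D·D·AC·BB·BCA·AC·D·D·AC·BB
    A ↦ D
    B ↦ BCA
    C ↦ AC
    D ↦ BB

A->D, B->BCA, C->AC, D->BB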